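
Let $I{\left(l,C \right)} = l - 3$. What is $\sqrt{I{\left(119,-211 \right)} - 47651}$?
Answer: $i \sqrt{47535} \approx 218.03 i$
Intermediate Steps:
$I{\left(l,C \right)} = -3 + l$ ($I{\left(l,C \right)} = l - 3 = -3 + l$)
$\sqrt{I{\left(119,-211 \right)} - 47651} = \sqrt{\left(-3 + 119\right) - 47651} = \sqrt{116 - 47651} = \sqrt{-47535} = i \sqrt{47535}$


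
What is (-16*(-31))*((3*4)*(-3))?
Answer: -17856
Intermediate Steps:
(-16*(-31))*((3*4)*(-3)) = 496*(12*(-3)) = 496*(-36) = -17856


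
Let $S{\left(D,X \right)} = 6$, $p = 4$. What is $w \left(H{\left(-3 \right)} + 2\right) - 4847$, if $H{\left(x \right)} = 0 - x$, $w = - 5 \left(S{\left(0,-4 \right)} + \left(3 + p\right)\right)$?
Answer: $-5172$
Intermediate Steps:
$w = -65$ ($w = - 5 \left(6 + \left(3 + 4\right)\right) = - 5 \left(6 + 7\right) = \left(-5\right) 13 = -65$)
$H{\left(x \right)} = - x$
$w \left(H{\left(-3 \right)} + 2\right) - 4847 = - 65 \left(\left(-1\right) \left(-3\right) + 2\right) - 4847 = - 65 \left(3 + 2\right) - 4847 = \left(-65\right) 5 - 4847 = -325 - 4847 = -5172$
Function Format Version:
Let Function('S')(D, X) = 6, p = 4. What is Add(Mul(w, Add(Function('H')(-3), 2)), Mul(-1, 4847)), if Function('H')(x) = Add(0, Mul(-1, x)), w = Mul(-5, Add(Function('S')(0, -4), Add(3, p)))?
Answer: -5172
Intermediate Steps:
w = -65 (w = Mul(-5, Add(6, Add(3, 4))) = Mul(-5, Add(6, 7)) = Mul(-5, 13) = -65)
Function('H')(x) = Mul(-1, x)
Add(Mul(w, Add(Function('H')(-3), 2)), Mul(-1, 4847)) = Add(Mul(-65, Add(Mul(-1, -3), 2)), Mul(-1, 4847)) = Add(Mul(-65, Add(3, 2)), -4847) = Add(Mul(-65, 5), -4847) = Add(-325, -4847) = -5172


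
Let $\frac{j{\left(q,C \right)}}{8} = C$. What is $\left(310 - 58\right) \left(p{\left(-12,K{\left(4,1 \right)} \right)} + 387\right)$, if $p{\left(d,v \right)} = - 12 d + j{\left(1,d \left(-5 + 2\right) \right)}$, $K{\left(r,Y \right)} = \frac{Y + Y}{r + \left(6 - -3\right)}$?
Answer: $206388$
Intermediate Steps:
$j{\left(q,C \right)} = 8 C$
$K{\left(r,Y \right)} = \frac{2 Y}{9 + r}$ ($K{\left(r,Y \right)} = \frac{2 Y}{r + \left(6 + 3\right)} = \frac{2 Y}{r + 9} = \frac{2 Y}{9 + r}$)
$p{\left(d,v \right)} = - 36 d$ ($p{\left(d,v \right)} = - 12 d + 8 d \left(-5 + 2\right) = - 12 d + 8 d \left(-3\right) = - 12 d + 8 \left(- 3 d\right) = - 12 d - 24 d = - 36 d$)
$\left(310 - 58\right) \left(p{\left(-12,K{\left(4,1 \right)} \right)} + 387\right) = \left(310 - 58\right) \left(\left(-36\right) \left(-12\right) + 387\right) = 252 \left(432 + 387\right) = 252 \cdot 819 = 206388$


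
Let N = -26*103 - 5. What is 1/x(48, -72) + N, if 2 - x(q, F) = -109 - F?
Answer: -104636/39 ≈ -2683.0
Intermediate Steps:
x(q, F) = 111 + F (x(q, F) = 2 - (-109 - F) = 2 + (109 + F) = 111 + F)
N = -2683 (N = -2678 - 5 = -2683)
1/x(48, -72) + N = 1/(111 - 72) - 2683 = 1/39 - 2683 = -104636/39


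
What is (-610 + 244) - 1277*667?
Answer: -852125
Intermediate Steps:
(-610 + 244) - 1277*667 = -366 - 851759 = -852125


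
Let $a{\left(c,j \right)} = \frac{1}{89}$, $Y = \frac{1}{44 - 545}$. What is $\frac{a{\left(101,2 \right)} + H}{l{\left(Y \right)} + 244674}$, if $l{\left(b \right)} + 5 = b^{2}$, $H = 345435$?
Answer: $\frac{3858351729858}{2732841283315} \approx 1.4118$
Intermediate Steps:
$Y = - \frac{1}{501}$ ($Y = \frac{1}{-501} = - \frac{1}{501} \approx -0.001996$)
$a{\left(c,j \right)} = \frac{1}{89}$
$l{\left(b \right)} = -5 + b^{2}$
$\frac{a{\left(101,2 \right)} + H}{l{\left(Y \right)} + 244674} = \frac{\frac{1}{89} + 345435}{\left(-5 + \left(- \frac{1}{501}\right)^{2}\right) + 244674} = \frac{30743716}{89 \left(\left(-5 + \frac{1}{251001}\right) + 244674\right)} = \frac{30743716}{89 \left(- \frac{1255004}{251001} + 244674\right)} = \frac{30743716}{89 \cdot \frac{61412163670}{251001}} = \frac{30743716}{89} \cdot \frac{251001}{61412163670} = \frac{3858351729858}{2732841283315}$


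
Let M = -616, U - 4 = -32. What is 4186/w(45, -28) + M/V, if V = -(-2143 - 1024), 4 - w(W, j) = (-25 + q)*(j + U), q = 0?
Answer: -7058499/2210566 ≈ -3.1931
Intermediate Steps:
U = -28 (U = 4 - 32 = -28)
w(W, j) = -696 + 25*j (w(W, j) = 4 - (-25 + 0)*(j - 28) = 4 - (-25)*(-28 + j) = 4 - (700 - 25*j) = 4 + (-700 + 25*j) = -696 + 25*j)
V = 3167 (V = -1*(-3167) = 3167)
4186/w(45, -28) + M/V = 4186/(-696 + 25*(-28)) - 616/3167 = 4186/(-696 - 700) - 616*1/3167 = 4186/(-1396) - 616/3167 = 4186*(-1/1396) - 616/3167 = -2093/698 - 616/3167 = -7058499/2210566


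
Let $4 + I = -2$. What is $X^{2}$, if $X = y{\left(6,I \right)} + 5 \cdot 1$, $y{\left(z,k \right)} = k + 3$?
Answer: $4$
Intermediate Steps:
$I = -6$ ($I = -4 - 2 = -6$)
$y{\left(z,k \right)} = 3 + k$
$X = 2$ ($X = \left(3 - 6\right) + 5 \cdot 1 = -3 + 5 = 2$)
$X^{2} = 2^{2} = 4$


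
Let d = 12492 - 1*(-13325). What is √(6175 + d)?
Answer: 2*√7998 ≈ 178.86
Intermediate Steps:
d = 25817 (d = 12492 + 13325 = 25817)
√(6175 + d) = √(6175 + 25817) = √31992 = 2*√7998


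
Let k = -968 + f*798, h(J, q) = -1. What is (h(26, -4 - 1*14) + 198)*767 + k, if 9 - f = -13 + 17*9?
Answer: 45593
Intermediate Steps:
f = -131 (f = 9 - (-13 + 17*9) = 9 - (-13 + 153) = 9 - 1*140 = 9 - 140 = -131)
k = -105506 (k = -968 - 131*798 = -968 - 104538 = -105506)
(h(26, -4 - 1*14) + 198)*767 + k = (-1 + 198)*767 - 105506 = 197*767 - 105506 = 151099 - 105506 = 45593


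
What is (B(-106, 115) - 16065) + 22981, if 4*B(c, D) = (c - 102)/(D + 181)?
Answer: 511771/74 ≈ 6915.8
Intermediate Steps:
B(c, D) = (-102 + c)/(4*(181 + D)) (B(c, D) = ((c - 102)/(D + 181))/4 = ((-102 + c)/(181 + D))/4 = (-102 + c)/(4*(181 + D)))
(B(-106, 115) - 16065) + 22981 = ((-102 - 106)/(4*(181 + 115)) - 16065) + 22981 = ((1/4)*(-208)/296 - 16065) + 22981 = ((1/4)*(1/296)*(-208) - 16065) + 22981 = (-13/74 - 16065) + 22981 = -1188823/74 + 22981 = 511771/74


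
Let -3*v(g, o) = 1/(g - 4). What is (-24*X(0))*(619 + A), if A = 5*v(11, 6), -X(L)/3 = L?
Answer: 0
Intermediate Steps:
v(g, o) = -1/(3*(-4 + g)) (v(g, o) = -1/(3*(g - 4)) = -1/(3*(-4 + g)))
X(L) = -3*L
A = -5/21 (A = 5*(-1/(-12 + 3*11)) = 5*(-1/(-12 + 33)) = 5*(-1/21) = -5/21 ≈ -0.23810)
(-24*X(0))*(619 + A) = (-(-72)*0)*(619 - 5/21) = -24*0*(12994/21) = 0*(12994/21) = 0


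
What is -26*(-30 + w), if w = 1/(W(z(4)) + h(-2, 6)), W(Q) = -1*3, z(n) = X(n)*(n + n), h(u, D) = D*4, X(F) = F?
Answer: 16354/21 ≈ 778.76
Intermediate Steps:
h(u, D) = 4*D
z(n) = 2*n² (z(n) = n*(n + n) = n*(2*n) = 2*n²)
W(Q) = -3
w = 1/21 (w = 1/(-3 + 4*6) = 1/(-3 + 24) = 1/21 ≈ 0.047619)
-26*(-30 + w) = -26*(-30 + 1/21) = -26*(-629/21) = 16354/21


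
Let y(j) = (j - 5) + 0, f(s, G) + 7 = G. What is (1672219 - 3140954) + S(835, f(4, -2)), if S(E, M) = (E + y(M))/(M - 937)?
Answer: -1389424131/946 ≈ -1.4687e+6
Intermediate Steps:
f(s, G) = -7 + G
y(j) = -5 + j (y(j) = (-5 + j) + 0 = -5 + j)
S(E, M) = (-5 + E + M)/(-937 + M) (S(E, M) = (E + (-5 + M))/(M - 937) = (-5 + E + M)/(-937 + M))
(1672219 - 3140954) + S(835, f(4, -2)) = (1672219 - 3140954) + (-5 + 835 + (-7 - 2))/(-937 + (-7 - 2)) = -1468735 + (-5 + 835 - 9)/(-937 - 9) = -1468735 + 821/(-946) = -1468735 - 1/946*821 = -1468735 - 821/946 = -1389424131/946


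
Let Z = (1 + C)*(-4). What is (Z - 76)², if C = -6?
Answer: 3136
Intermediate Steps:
Z = 20 (Z = (1 - 6)*(-4) = -5*(-4) = 20)
(Z - 76)² = (20 - 76)² = (-56)² = 3136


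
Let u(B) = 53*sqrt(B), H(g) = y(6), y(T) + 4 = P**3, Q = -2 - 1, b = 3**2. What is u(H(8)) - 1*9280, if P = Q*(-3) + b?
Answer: -9280 + 106*sqrt(1457) ≈ -5233.9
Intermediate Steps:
b = 9
Q = -3
P = 18 (P = -3*(-3) + 9 = 9 + 9 = 18)
y(T) = 5828 (y(T) = -4 + 18**3 = -4 + 5832 = 5828)
H(g) = 5828
u(H(8)) - 1*9280 = 53*sqrt(5828) - 1*9280 = 53*(2*sqrt(1457)) - 9280 = 106*sqrt(1457) - 9280 = -9280 + 106*sqrt(1457)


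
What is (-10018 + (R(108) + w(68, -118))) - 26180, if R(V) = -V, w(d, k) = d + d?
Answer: -36170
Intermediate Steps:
w(d, k) = 2*d
(-10018 + (R(108) + w(68, -118))) - 26180 = (-10018 + (-1*108 + 2*68)) - 26180 = (-10018 + (-108 + 136)) - 26180 = (-10018 + 28) - 26180 = -9990 - 26180 = -36170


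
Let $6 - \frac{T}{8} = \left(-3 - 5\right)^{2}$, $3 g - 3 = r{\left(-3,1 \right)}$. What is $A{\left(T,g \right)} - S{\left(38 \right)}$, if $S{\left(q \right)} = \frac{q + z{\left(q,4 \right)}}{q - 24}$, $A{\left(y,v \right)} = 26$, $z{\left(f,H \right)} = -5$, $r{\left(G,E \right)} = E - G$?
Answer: $\frac{331}{14} \approx 23.643$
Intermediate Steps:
$g = \frac{7}{3}$ ($g = 1 + \frac{1 - -3}{3} = 1 + \frac{1 + 3}{3} = 1 + \frac{1}{3} \cdot 4 = 1 + \frac{4}{3} = \frac{7}{3} \approx 2.3333$)
$T = -464$ ($T = 48 - 8 \left(-3 - 5\right)^{2} = 48 - 8 \left(-8\right)^{2} = 48 - 512 = -464$)
$S{\left(q \right)} = \frac{-5 + q}{-24 + q}$ ($S{\left(q \right)} = \frac{q - 5}{q - 24} = \frac{-5 + q}{-24 + q}$)
$A{\left(T,g \right)} - S{\left(38 \right)} = 26 - \frac{-5 + 38}{-24 + 38} = 26 - \frac{1}{14} \cdot 33 = 26 - \frac{33}{14} = \frac{331}{14}$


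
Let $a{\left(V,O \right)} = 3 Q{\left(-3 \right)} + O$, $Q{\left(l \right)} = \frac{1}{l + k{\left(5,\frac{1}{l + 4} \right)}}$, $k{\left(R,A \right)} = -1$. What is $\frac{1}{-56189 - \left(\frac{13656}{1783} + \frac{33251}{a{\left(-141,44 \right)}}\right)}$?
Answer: $- \frac{308459}{17571511371} \approx -1.7554 \cdot 10^{-5}$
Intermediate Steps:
$Q{\left(l \right)} = \frac{1}{-1 + l}$ ($Q{\left(l \right)} = \frac{1}{l - 1} = \frac{1}{-1 + l}$)
$a{\left(V,O \right)} = - \frac{3}{4} + O$ ($a{\left(V,O \right)} = \frac{3}{-1 - 3} + O = \frac{3}{-4} + O = 3 \left(- \frac{1}{4}\right) + O = - \frac{3}{4} + O$)
$\frac{1}{-56189 - \left(\frac{13656}{1783} + \frac{33251}{a{\left(-141,44 \right)}}\right)} = \frac{1}{-56189 - \left(\frac{13656}{1783} + \frac{33251}{- \frac{3}{4} + 44}\right)} = \frac{1}{-56189 - \left(\frac{13656}{1783} + \frac{33251}{\frac{173}{4}}\right)} = \frac{1}{-56189 - \frac{239508620}{308459}} = \frac{1}{- \frac{17571511371}{308459}} = - \frac{308459}{17571511371}$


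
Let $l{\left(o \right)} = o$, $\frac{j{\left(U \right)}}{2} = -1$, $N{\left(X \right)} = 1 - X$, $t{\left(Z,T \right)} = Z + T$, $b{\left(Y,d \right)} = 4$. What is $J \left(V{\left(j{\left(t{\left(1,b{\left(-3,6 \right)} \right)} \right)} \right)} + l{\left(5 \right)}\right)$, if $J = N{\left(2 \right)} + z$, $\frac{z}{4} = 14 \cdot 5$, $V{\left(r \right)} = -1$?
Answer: $1116$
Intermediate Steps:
$t{\left(Z,T \right)} = T + Z$
$j{\left(U \right)} = -2$ ($j{\left(U \right)} = 2 \left(-1\right) = -2$)
$z = 280$ ($z = 4 \cdot 14 \cdot 5 = 4 \cdot 70 = 280$)
$J = 279$ ($J = \left(1 - 2\right) + 280 = -1 + 280 = 279$)
$J \left(V{\left(j{\left(t{\left(1,b{\left(-3,6 \right)} \right)} \right)} \right)} + l{\left(5 \right)}\right) = 279 \left(-1 + 5\right) = 279 \cdot 4 = 1116$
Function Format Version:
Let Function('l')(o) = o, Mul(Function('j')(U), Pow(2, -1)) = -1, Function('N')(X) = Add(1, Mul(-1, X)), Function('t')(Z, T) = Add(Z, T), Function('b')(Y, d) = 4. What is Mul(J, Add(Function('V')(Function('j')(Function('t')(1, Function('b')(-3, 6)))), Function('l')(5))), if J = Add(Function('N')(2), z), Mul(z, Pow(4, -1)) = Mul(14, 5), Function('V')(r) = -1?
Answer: 1116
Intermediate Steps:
Function('t')(Z, T) = Add(T, Z)
Function('j')(U) = -2 (Function('j')(U) = Mul(2, -1) = -2)
z = 280 (z = Mul(4, Mul(14, 5)) = Mul(4, 70) = 280)
J = 279 (J = Add(Add(1, Mul(-1, 2)), 280) = Add(Add(1, -2), 280) = Add(-1, 280) = 279)
Mul(J, Add(Function('V')(Function('j')(Function('t')(1, Function('b')(-3, 6)))), Function('l')(5))) = Mul(279, Add(-1, 5)) = Mul(279, 4) = 1116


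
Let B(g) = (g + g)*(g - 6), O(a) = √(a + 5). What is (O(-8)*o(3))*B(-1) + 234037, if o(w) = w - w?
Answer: 234037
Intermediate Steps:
o(w) = 0
O(a) = √(5 + a)
B(g) = 2*g*(-6 + g) (B(g) = (2*g)*(-6 + g) = 2*g*(-6 + g))
(O(-8)*o(3))*B(-1) + 234037 = (√(5 - 8)*0)*(2*(-1)*(-6 - 1)) + 234037 = (√(-3)*0)*(2*(-1)*(-7)) + 234037 = ((I*√3)*0)*14 + 234037 = 0*14 + 234037 = 0 + 234037 = 234037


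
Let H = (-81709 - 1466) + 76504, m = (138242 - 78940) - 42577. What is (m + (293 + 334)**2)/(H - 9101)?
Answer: -204927/7886 ≈ -25.986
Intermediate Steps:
m = 16725 (m = 59302 - 42577 = 16725)
H = -6671 (H = -83175 + 76504 = -6671)
(m + (293 + 334)**2)/(H - 9101) = (16725 + (293 + 334)**2)/(-6671 - 9101) = (16725 + 627**2)/(-15772) = (16725 + 393129)*(-1/15772) = 409854*(-1/15772) = -204927/7886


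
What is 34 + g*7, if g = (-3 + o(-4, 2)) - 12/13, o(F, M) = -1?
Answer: -6/13 ≈ -0.46154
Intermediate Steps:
g = -64/13 (g = (-3 - 1) - 12/13 = -4 - 12*1/13 = -4 - 12/13 = -64/13 ≈ -4.9231)
34 + g*7 = 34 - 64/13*7 = 34 - 448/13 = -6/13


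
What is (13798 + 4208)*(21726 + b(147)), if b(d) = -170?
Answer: 388137336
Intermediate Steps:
(13798 + 4208)*(21726 + b(147)) = (13798 + 4208)*(21726 - 170) = 18006*21556 = 388137336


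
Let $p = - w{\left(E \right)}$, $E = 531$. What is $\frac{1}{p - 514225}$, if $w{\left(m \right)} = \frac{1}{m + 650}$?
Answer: $- \frac{1181}{607299726} \approx -1.9447 \cdot 10^{-6}$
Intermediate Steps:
$w{\left(m \right)} = \frac{1}{650 + m}$
$p = - \frac{1}{1181}$ ($p = - \frac{1}{650 + 531} = - \frac{1}{1181} \approx -0.00084674$)
$\frac{1}{p - 514225} = \frac{1}{- \frac{1}{1181} - 514225} = \frac{1}{- \frac{607299726}{1181}} = - \frac{1181}{607299726}$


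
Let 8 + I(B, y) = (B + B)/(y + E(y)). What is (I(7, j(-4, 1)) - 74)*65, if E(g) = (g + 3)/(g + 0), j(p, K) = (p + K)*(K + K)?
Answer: -60450/11 ≈ -5495.5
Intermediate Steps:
j(p, K) = 2*K*(K + p) (j(p, K) = (K + p)*(2*K) = 2*K*(K + p))
E(g) = (3 + g)/g
I(B, y) = -8 + 2*B/(y + (3 + y)/y) (I(B, y) = -8 + (B + B)/(y + (3 + y)/y) = -8 + (2*B)/(y + (3 + y)/y) = -8 + 2*B/(y + (3 + y)/y))
(I(7, j(-4, 1)) - 74)*65 = (2*(-12 - 8*(1 - 4) - 2*1*(1 - 4)*(-1*7 + 4*(2*1*(1 - 4))))/(3 + 2*1*(1 - 4) + (2*1*(1 - 4))²) - 74)*65 = (2*(-12 - 8*(-3) - 2*1*(-3)*(-7 + 4*(2*1*(-3))))/(3 + 2*1*(-3) + (2*1*(-3))²) - 74)*65 = (2*(-12 - 4*(-6) - 1*(-6)*(-7 + 4*(-6)))/(3 - 6 + (-6)²) - 74)*65 = (2*(-12 + 24 - 1*(-6)*(-7 - 24))/(3 - 6 + 36) - 74)*65 = (2*(-12 + 24 - 1*(-6)*(-31))/33 - 74)*65 = (2*(1/33)*(-12 + 24 - 186) - 74)*65 = (2*(1/33)*(-174) - 74)*65 = (-116/11 - 74)*65 = -930/11*65 = -60450/11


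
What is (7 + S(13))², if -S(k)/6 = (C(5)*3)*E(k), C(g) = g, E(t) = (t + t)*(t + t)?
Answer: 3700653889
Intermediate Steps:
E(t) = 4*t² (E(t) = (2*t)*(2*t) = 4*t²)
S(k) = -360*k² (S(k) = -6*5*3*4*k² = -90*4*k² = -360*k²)
(7 + S(13))² = (7 - 360*13²)² = (7 - 360*169)² = (7 - 60840)² = (-60833)² = 3700653889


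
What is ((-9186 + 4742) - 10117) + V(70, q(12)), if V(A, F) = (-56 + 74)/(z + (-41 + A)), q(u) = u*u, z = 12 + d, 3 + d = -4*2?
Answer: -72802/5 ≈ -14560.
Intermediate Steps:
d = -11 (d = -3 - 4*2 = -3 - 8 = -11)
z = 1 (z = 12 - 11 = 1)
q(u) = u²
V(A, F) = 18/(-40 + A) (V(A, F) = (-56 + 74)/(1 + (-41 + A)) = 18/(-40 + A))
((-9186 + 4742) - 10117) + V(70, q(12)) = ((-9186 + 4742) - 10117) + 18/(-40 + 70) = (-4444 - 10117) + 18/30 = -14561 + 18*(1/30) = -14561 + ⅗ = -72802/5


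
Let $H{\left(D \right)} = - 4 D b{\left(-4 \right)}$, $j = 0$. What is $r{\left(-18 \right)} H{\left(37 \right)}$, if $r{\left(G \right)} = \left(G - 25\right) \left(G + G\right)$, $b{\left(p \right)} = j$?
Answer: $0$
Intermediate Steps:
$b{\left(p \right)} = 0$
$r{\left(G \right)} = 2 G \left(-25 + G\right)$ ($r{\left(G \right)} = \left(-25 + G\right) 2 G = 2 G \left(-25 + G\right)$)
$H{\left(D \right)} = 0$ ($H{\left(D \right)} = - 4 D 0 = 0$)
$r{\left(-18 \right)} H{\left(37 \right)} = 2 \left(-18\right) \left(-25 - 18\right) 0 = 2 \left(-18\right) \left(-43\right) 0 = 1548 \cdot 0 = 0$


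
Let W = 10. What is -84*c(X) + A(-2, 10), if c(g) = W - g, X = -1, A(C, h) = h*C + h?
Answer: -934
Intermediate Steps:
A(C, h) = h + C*h (A(C, h) = C*h + h = h + C*h)
c(g) = 10 - g
-84*c(X) + A(-2, 10) = -84*(10 - 1*(-1)) + 10*(1 - 2) = -84*(10 + 1) + 10*(-1) = -84*11 - 10 = -924 - 10 = -934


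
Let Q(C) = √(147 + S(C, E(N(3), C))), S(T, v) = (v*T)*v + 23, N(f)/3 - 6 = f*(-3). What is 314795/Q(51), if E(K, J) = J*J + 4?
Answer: 62959*√346087445/69217489 ≈ 16.921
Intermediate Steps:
N(f) = 18 - 9*f (N(f) = 18 + 3*(f*(-3)) = 18 + 3*(-3*f) = 18 - 9*f)
E(K, J) = 4 + J² (E(K, J) = J² + 4 = 4 + J²)
S(T, v) = 23 + T*v² (S(T, v) = (T*v)*v + 23 = T*v² + 23 = 23 + T*v²)
Q(C) = √(170 + C*(4 + C²)²) (Q(C) = √(147 + (23 + C*(4 + C²)²)) = √(170 + C*(4 + C²)²))
314795/Q(51) = 314795/(√(170 + 51*(4 + 51²)²)) = 314795/(√(170 + 51*(4 + 2601)²)) = 314795/(√(170 + 51*2605²)) = 314795/(√(170 + 51*6786025)) = 314795/(√(170 + 346087275)) = 314795/(√346087445) = 314795*(√346087445/346087445) = 62959*√346087445/69217489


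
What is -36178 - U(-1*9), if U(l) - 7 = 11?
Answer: -36196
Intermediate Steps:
U(l) = 18 (U(l) = 7 + 11 = 18)
-36178 - U(-1*9) = -36178 - 1*18 = -36178 - 18 = -36196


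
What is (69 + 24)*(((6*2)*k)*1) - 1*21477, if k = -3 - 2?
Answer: -27057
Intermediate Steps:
k = -5
(69 + 24)*(((6*2)*k)*1) - 1*21477 = (69 + 24)*(((6*2)*(-5))*1) - 1*21477 = 93*((12*(-5))*1) - 21477 = 93*(-60*1) - 21477 = 93*(-60) - 21477 = -5580 - 21477 = -27057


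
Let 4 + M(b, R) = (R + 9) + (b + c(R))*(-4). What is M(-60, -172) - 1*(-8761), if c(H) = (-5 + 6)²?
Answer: 8830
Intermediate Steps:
c(H) = 1 (c(H) = 1² = 1)
M(b, R) = 1 + R - 4*b (M(b, R) = -4 + ((R + 9) + (b + 1)*(-4)) = -4 + ((9 + R) + (1 + b)*(-4)) = -4 + ((9 + R) + (-4 - 4*b)) = -4 + (5 + R - 4*b) = 1 + R - 4*b)
M(-60, -172) - 1*(-8761) = (1 - 172 - 4*(-60)) - 1*(-8761) = (1 - 172 + 240) + 8761 = 69 + 8761 = 8830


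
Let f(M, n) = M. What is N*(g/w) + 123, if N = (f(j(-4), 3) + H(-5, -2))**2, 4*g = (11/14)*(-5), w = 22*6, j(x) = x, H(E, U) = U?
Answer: 6873/56 ≈ 122.73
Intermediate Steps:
w = 132
g = -55/56 (g = ((11/14)*(-5))/4 = (1/4)*(-55/14) = -55/56 ≈ -0.98214)
N = 36 (N = (-4 - 2)**2 = (-6)**2 = 36)
N*(g/w) + 123 = 36*(-55/56/132) + 123 = 36*(-55/56*1/132) + 123 = 36*(-5/672) + 123 = -15/56 + 123 = 6873/56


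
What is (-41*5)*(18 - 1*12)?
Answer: -1230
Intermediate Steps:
(-41*5)*(18 - 1*12) = -205*(18 - 12) = -205*6 = -1230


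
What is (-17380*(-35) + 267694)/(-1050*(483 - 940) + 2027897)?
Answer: 875994/2507747 ≈ 0.34932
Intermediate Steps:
(-17380*(-35) + 267694)/(-1050*(483 - 940) + 2027897) = (608300 + 267694)/(-1050*(-457) + 2027897) = 875994/(479850 + 2027897) = 875994/2507747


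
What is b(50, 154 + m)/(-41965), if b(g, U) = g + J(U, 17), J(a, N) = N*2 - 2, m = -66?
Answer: -82/41965 ≈ -0.0019540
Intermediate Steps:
J(a, N) = -2 + 2*N (J(a, N) = 2*N - 2 = -2 + 2*N)
b(g, U) = 32 + g (b(g, U) = g + (-2 + 2*17) = g + (-2 + 34) = g + 32 = 32 + g)
b(50, 154 + m)/(-41965) = (32 + 50)/(-41965) = 82*(-1/41965) = -82/41965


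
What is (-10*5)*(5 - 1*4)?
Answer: -50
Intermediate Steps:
(-10*5)*(5 - 1*4) = -50*(5 - 4) = -50*1 = -50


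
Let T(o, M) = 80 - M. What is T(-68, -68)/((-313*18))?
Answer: -74/2817 ≈ -0.026269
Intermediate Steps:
T(-68, -68)/((-313*18)) = (80 - 1*(-68))/((-313*18)) = (80 + 68)/(-5634) = 148*(-1/5634) = -74/2817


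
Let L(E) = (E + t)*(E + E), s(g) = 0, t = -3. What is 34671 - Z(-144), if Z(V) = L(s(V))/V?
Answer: 34671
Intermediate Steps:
L(E) = 2*E*(-3 + E) (L(E) = (E - 3)*(E + E) = (-3 + E)*(2*E) = 2*E*(-3 + E))
Z(V) = 0 (Z(V) = (2*0*(-3 + 0))/V = (2*0*(-3))/V = 0/V = 0)
34671 - Z(-144) = 34671 - 1*0 = 34671 + 0 = 34671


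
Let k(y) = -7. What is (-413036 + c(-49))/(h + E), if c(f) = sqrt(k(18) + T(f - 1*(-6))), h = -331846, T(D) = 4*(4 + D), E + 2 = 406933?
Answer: -413036/75085 + I*sqrt(163)/75085 ≈ -5.5009 + 0.00017004*I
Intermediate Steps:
E = 406931 (E = -2 + 406933 = 406931)
T(D) = 16 + 4*D
c(f) = sqrt(33 + 4*f) (c(f) = sqrt(-7 + (16 + 4*(f - 1*(-6)))) = sqrt(-7 + (16 + 4*(f + 6))) = sqrt(-7 + (16 + 4*(6 + f))) = sqrt(-7 + (16 + (24 + 4*f))) = sqrt(-7 + (40 + 4*f)) = sqrt(33 + 4*f))
(-413036 + c(-49))/(h + E) = (-413036 + sqrt(33 + 4*(-49)))/(-331846 + 406931) = (-413036 + sqrt(33 - 196))/75085 = (-413036 + sqrt(-163))*(1/75085) = (-413036 + I*sqrt(163))*(1/75085) = -413036/75085 + I*sqrt(163)/75085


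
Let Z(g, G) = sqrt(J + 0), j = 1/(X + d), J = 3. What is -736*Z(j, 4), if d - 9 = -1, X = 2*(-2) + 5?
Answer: -736*sqrt(3) ≈ -1274.8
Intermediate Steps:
X = 1 (X = -4 + 5 = 1)
d = 8 (d = 9 - 1 = 8)
j = 1/9 (j = 1/(1 + 8) = 1/9 ≈ 0.11111)
Z(g, G) = sqrt(3) (Z(g, G) = sqrt(3 + 0) = sqrt(3))
-736*Z(j, 4) = -736*sqrt(3)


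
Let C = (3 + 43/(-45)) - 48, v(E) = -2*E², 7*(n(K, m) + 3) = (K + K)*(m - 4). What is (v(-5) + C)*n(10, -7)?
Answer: 1040638/315 ≈ 3303.6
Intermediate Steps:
n(K, m) = -3 + 2*K*(-4 + m)/7 (n(K, m) = -3 + ((K + K)*(m - 4))/7 = -3 + ((2*K)*(-4 + m))/7 = -3 + (2*K*(-4 + m))/7 = -3 + 2*K*(-4 + m)/7)
C = -2068/45 (C = (3 + 43*(-1/45)) - 48 = (3 - 43/45) - 48 = 92/45 - 48 = -2068/45 ≈ -45.956)
(v(-5) + C)*n(10, -7) = (-2*(-5)² - 2068/45)*(-3 - 8/7*10 + (2/7)*10*(-7)) = (-2*25 - 2068/45)*(-3 - 80/7 - 20) = (-50 - 2068/45)*(-241/7) = -4318/45*(-241/7) = 1040638/315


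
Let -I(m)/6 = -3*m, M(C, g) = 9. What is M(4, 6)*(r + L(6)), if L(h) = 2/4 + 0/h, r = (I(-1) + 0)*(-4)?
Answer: 1305/2 ≈ 652.50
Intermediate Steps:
I(m) = 18*m (I(m) = -(-18)*m = 18*m)
r = 72 (r = (18*(-1) + 0)*(-4) = (-18 + 0)*(-4) = -18*(-4) = 72)
L(h) = ½ (L(h) = 2*(¼) + 0 = ½ + 0 = ½)
M(4, 6)*(r + L(6)) = 9*(72 + ½) = 9*(145/2) = 1305/2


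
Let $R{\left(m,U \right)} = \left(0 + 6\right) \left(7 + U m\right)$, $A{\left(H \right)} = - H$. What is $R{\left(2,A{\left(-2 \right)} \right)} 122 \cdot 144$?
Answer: $1159488$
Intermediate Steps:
$R{\left(m,U \right)} = 42 + 6 U m$ ($R{\left(m,U \right)} = 6 \left(7 + U m\right) = 42 + 6 U m$)
$R{\left(2,A{\left(-2 \right)} \right)} 122 \cdot 144 = \left(42 + 6 \left(\left(-1\right) \left(-2\right)\right) 2\right) 122 \cdot 144 = \left(42 + 6 \cdot 2 \cdot 2\right) 122 \cdot 144 = \left(42 + 24\right) 122 \cdot 144 = 66 \cdot 122 \cdot 144 = 8052 \cdot 144 = 1159488$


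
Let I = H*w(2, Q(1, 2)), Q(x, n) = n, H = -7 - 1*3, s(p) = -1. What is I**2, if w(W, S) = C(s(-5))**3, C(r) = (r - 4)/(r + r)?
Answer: 390625/16 ≈ 24414.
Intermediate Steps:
H = -10 (H = -7 - 3 = -10)
C(r) = (-4 + r)/(2*r) (C(r) = (-4 + r)/((2*r)) = (-4 + r)*(1/(2*r)) = (-4 + r)/(2*r))
w(W, S) = 125/8 (w(W, S) = ((1/2)*(-4 - 1)/(-1))**3 = ((1/2)*(-1)*(-5))**3 = (5/2)**3 = 125/8)
I = -625/4 (I = -10*125/8 = -625/4 ≈ -156.25)
I**2 = (-625/4)**2 = 390625/16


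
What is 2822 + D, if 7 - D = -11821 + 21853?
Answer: -7203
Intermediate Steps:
D = -10025 (D = 7 - (-11821 + 21853) = 7 - 1*10032 = 7 - 10032 = -10025)
2822 + D = 2822 - 10025 = -7203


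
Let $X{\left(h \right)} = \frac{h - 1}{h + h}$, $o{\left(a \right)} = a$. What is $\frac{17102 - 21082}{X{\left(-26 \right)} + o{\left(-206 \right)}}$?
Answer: $\frac{41392}{2137} \approx 19.369$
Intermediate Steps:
$X{\left(h \right)} = \frac{-1 + h}{2 h}$
$\frac{17102 - 21082}{X{\left(-26 \right)} + o{\left(-206 \right)}} = \frac{17102 - 21082}{\frac{-1 - 26}{2 \left(-26\right)} - 206} = \frac{17102 - 21082}{\frac{1}{2} \left(- \frac{1}{26}\right) \left(-27\right) - 206} = \frac{17102 - 21082}{\frac{27}{52} - 206} = - \frac{3980}{- \frac{10685}{52}} = \left(-3980\right) \left(- \frac{52}{10685}\right) = \frac{41392}{2137}$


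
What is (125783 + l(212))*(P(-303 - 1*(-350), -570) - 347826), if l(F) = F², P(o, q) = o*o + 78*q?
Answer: -66596675979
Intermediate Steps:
P(o, q) = o² + 78*q
(125783 + l(212))*(P(-303 - 1*(-350), -570) - 347826) = (125783 + 212²)*(((-303 - 1*(-350))² + 78*(-570)) - 347826) = (125783 + 44944)*(((-303 + 350)² - 44460) - 347826) = 170727*((47² - 44460) - 347826) = 170727*((2209 - 44460) - 347826) = 170727*(-42251 - 347826) = 170727*(-390077) = -66596675979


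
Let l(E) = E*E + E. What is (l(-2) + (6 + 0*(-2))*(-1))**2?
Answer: 16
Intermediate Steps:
l(E) = E + E**2 (l(E) = E**2 + E = E + E**2)
(l(-2) + (6 + 0*(-2))*(-1))**2 = (-2*(1 - 2) + (6 + 0*(-2))*(-1))**2 = (-2*(-1) + (6 + 0)*(-1))**2 = (2 + 6*(-1))**2 = (2 - 6)**2 = (-4)**2 = 16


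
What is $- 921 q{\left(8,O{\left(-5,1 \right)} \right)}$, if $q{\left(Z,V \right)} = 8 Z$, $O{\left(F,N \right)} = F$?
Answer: $-58944$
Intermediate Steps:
$- 921 q{\left(8,O{\left(-5,1 \right)} \right)} = - 921 \cdot 8 \cdot 8 = - 921 \cdot 64 = \left(-1\right) 58944 = -58944$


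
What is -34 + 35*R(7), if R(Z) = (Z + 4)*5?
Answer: 1891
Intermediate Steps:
R(Z) = 20 + 5*Z (R(Z) = (4 + Z)*5 = 20 + 5*Z)
-34 + 35*R(7) = -34 + 35*(20 + 5*7) = -34 + 35*(20 + 35) = -34 + 35*55 = -34 + 1925 = 1891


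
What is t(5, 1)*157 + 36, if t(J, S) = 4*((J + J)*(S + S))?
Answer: 12596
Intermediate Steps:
t(J, S) = 16*J*S (t(J, S) = 4*((2*J)*(2*S)) = 4*(4*J*S) = 16*J*S)
t(5, 1)*157 + 36 = (16*5*1)*157 + 36 = 80*157 + 36 = 12560 + 36 = 12596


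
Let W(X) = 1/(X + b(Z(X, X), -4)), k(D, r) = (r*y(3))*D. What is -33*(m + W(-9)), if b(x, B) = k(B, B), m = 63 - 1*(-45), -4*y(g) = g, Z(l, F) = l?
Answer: -24937/7 ≈ -3562.4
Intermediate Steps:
y(g) = -g/4
m = 108 (m = 63 + 45 = 108)
k(D, r) = -3*D*r/4 (k(D, r) = (r*(-1/4*3))*D = (r*(-3/4))*D = (-3*r/4)*D = -3*D*r/4)
b(x, B) = -3*B**2/4 (b(x, B) = -3*B*B/4 = -3*B**2/4)
W(X) = 1/(-12 + X) (W(X) = 1/(X - 3/4*(-4)**2) = 1/(X - 3/4*16) = 1/(X - 12) = 1/(-12 + X))
-33*(m + W(-9)) = -33*(108 + 1/(-12 - 9)) = -33*(108 + 1/(-21)) = -33*(108 - 1/21) = -33*2267/21 = -24937/7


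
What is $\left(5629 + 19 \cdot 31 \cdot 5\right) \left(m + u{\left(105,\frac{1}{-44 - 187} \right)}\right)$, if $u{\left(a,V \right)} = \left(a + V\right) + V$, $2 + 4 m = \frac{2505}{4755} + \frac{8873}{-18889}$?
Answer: $\frac{413125531154914}{461061601} \approx 8.9603 \cdot 10^{5}$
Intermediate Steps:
$m = - \frac{2908476}{5987813}$ ($m = - \frac{1}{2} + \frac{\frac{2505}{4755} + \frac{8873}{-18889}}{4} = - \frac{1}{2} + \frac{2505 \cdot \frac{1}{4755} + 8873 \left(- \frac{1}{18889}\right)}{4} = - \frac{1}{2} + \frac{\frac{167}{317} - \frac{8873}{18889}}{4} = - \frac{1}{2} + \frac{1}{4} \cdot \frac{341722}{5987813} = - \frac{1}{2} + \frac{170861}{11975626} = - \frac{2908476}{5987813} \approx -0.48573$)
$u{\left(a,V \right)} = a + 2 V$ ($u{\left(a,V \right)} = \left(V + a\right) + V = a + 2 V$)
$\left(5629 + 19 \cdot 31 \cdot 5\right) \left(m + u{\left(105,\frac{1}{-44 - 187} \right)}\right) = \left(5629 + 19 \cdot 31 \cdot 5\right) \left(- \frac{2908476}{5987813} + \left(105 + \frac{2}{-44 - 187}\right)\right) = \left(5629 + 589 \cdot 5\right) \left(- \frac{2908476}{5987813} + \left(105 + \frac{2}{-231}\right)\right) = \left(5629 + 2945\right) \left(- \frac{2908476}{5987813} + \left(105 + 2 \left(- \frac{1}{231}\right)\right)\right) = 8574 \left(- \frac{2908476}{5987813} + \left(105 - \frac{2}{231}\right)\right) = 8574 \left(- \frac{2908476}{5987813} + \frac{24253}{231}\right) = 8574 \cdot \frac{144550570733}{1383184803} = \frac{413125531154914}{461061601}$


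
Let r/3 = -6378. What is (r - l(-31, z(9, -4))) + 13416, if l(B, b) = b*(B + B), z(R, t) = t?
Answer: -5966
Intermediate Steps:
r = -19134 (r = 3*(-6378) = -19134)
l(B, b) = 2*B*b (l(B, b) = b*(2*B) = 2*B*b)
(r - l(-31, z(9, -4))) + 13416 = (-19134 - 2*(-31)*(-4)) + 13416 = (-19134 - 1*248) + 13416 = (-19134 - 248) + 13416 = -19382 + 13416 = -5966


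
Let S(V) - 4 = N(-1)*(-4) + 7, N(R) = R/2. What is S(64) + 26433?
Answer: 26446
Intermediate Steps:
N(R) = R/2 (N(R) = R*(½) = R/2)
S(V) = 13 (S(V) = 4 + (((½)*(-1))*(-4) + 7) = 4 + (-½*(-4) + 7) = 4 + (2 + 7) = 4 + 9 = 13)
S(64) + 26433 = 13 + 26433 = 26446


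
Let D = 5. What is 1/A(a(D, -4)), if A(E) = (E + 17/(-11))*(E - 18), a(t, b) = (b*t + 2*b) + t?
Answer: 11/11070 ≈ 0.00099368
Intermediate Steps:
a(t, b) = t + 2*b + b*t (a(t, b) = (2*b + b*t) + t = t + 2*b + b*t)
A(E) = (-18 + E)*(-17/11 + E) (A(E) = (E + 17*(-1/11))*(-18 + E) = (E - 17/11)*(-18 + E) = (-17/11 + E)*(-18 + E) = (-18 + E)*(-17/11 + E))
1/A(a(D, -4)) = 1/(306/11 + (5 + 2*(-4) - 4*5)**2 - 215*(5 + 2*(-4) - 4*5)/11) = 1/(306/11 + (5 - 8 - 20)**2 - 215*(5 - 8 - 20)/11) = 1/(306/11 + (-23)**2 - 215/11*(-23)) = 1/(306/11 + 529 + 4945/11) = 1/(11070/11) = 11/11070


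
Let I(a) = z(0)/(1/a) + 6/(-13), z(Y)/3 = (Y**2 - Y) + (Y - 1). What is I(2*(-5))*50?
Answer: 19200/13 ≈ 1476.9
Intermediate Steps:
z(Y) = -3 + 3*Y**2 (z(Y) = 3*((Y**2 - Y) + (Y - 1)) = 3*((Y**2 - Y) + (-1 + Y)) = 3*(-1 + Y**2) = -3 + 3*Y**2)
I(a) = -6/13 - 3*a (I(a) = (-3 + 3*0**2)/(1/a) + 6/(-13) = (-3 + 3*0)*a + 6*(-1/13) = (-3 + 0)*a - 6/13 = -3*a - 6/13 = -6/13 - 3*a)
I(2*(-5))*50 = (-6/13 - 6*(-5))*50 = (-6/13 - 3*(-10))*50 = (-6/13 + 30)*50 = (384/13)*50 = 19200/13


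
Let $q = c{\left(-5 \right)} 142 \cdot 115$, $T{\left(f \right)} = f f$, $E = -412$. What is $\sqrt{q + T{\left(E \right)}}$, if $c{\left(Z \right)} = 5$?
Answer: $\sqrt{251394} \approx 501.39$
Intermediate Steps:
$T{\left(f \right)} = f^{2}$
$q = 81650$ ($q = 5 \cdot 142 \cdot 115 = 710 \cdot 115 = 81650$)
$\sqrt{q + T{\left(E \right)}} = \sqrt{81650 + \left(-412\right)^{2}} = \sqrt{81650 + 169744} = \sqrt{251394}$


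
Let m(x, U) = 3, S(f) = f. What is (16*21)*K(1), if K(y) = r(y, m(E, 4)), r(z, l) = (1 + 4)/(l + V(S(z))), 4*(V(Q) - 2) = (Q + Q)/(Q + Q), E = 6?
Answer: 320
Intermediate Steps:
V(Q) = 9/4 (V(Q) = 2 + ((Q + Q)/(Q + Q))/4 = 2 + ((2*Q)/((2*Q)))/4 = 2 + ((2*Q)*(1/(2*Q)))/4 = 2 + (¼)*1 = 2 + ¼ = 9/4)
r(z, l) = 5/(9/4 + l) (r(z, l) = (1 + 4)/(l + 9/4) = 5/(9/4 + l))
K(y) = 20/21 (K(y) = 20/(9 + 4*3) = 20/(9 + 12) = 20/21)
(16*21)*K(1) = (16*21)*(20/21) = 336*(20/21) = 320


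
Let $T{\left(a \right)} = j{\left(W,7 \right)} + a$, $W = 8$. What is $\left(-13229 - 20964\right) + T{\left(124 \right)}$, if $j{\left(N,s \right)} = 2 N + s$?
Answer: $-34046$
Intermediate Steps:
$j{\left(N,s \right)} = s + 2 N$
$T{\left(a \right)} = 23 + a$ ($T{\left(a \right)} = \left(7 + 2 \cdot 8\right) + a = \left(7 + 16\right) + a = 23 + a$)
$\left(-13229 - 20964\right) + T{\left(124 \right)} = \left(-13229 - 20964\right) + \left(23 + 124\right) = -34193 + 147 = -34046$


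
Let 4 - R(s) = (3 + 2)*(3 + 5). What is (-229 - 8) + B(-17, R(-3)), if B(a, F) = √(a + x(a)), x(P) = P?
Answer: -237 + I*√34 ≈ -237.0 + 5.831*I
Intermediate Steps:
R(s) = -36 (R(s) = 4 - (3 + 2)*(3 + 5) = 4 - 5*8 = 4 - 1*40 = 4 - 40 = -36)
B(a, F) = √2*√a (B(a, F) = √(a + a) = √(2*a) = √2*√a)
(-229 - 8) + B(-17, R(-3)) = (-229 - 8) + √2*√(-17) = -237 + √2*(I*√17) = -237 + I*√34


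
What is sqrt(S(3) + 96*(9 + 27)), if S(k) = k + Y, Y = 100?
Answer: sqrt(3559) ≈ 59.657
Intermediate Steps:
S(k) = 100 + k (S(k) = k + 100 = 100 + k)
sqrt(S(3) + 96*(9 + 27)) = sqrt((100 + 3) + 96*(9 + 27)) = sqrt(103 + 96*36) = sqrt(103 + 3456) = sqrt(3559)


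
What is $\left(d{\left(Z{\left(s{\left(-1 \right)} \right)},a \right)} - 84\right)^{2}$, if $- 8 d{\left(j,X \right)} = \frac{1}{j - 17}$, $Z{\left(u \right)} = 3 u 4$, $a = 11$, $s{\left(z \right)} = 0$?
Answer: $\frac{130484929}{18496} \approx 7054.8$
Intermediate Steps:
$Z{\left(u \right)} = 12 u$
$d{\left(j,X \right)} = - \frac{1}{8 \left(-17 + j\right)}$ ($d{\left(j,X \right)} = - \frac{1}{8 \left(j - 17\right)} = - \frac{1}{8 \left(-17 + j\right)}$)
$\left(d{\left(Z{\left(s{\left(-1 \right)} \right)},a \right)} - 84\right)^{2} = \left(- \frac{1}{-136 + 8 \cdot 12 \cdot 0} - 84\right)^{2} = \left(- \frac{1}{-136 + 8 \cdot 0} - 84\right)^{2} = \left(- \frac{1}{-136 + 0} - 84\right)^{2} = \left(- \frac{1}{-136} - 84\right)^{2} = \left(\left(-1\right) \left(- \frac{1}{136}\right) - 84\right)^{2} = \left(\frac{1}{136} - 84\right)^{2} = \left(- \frac{11423}{136}\right)^{2} = \frac{130484929}{18496}$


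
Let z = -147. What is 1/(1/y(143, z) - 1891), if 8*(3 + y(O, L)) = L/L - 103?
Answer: -63/119137 ≈ -0.00052880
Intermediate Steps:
y(O, L) = -63/4 (y(O, L) = -3 + (L/L - 103)/8 = -3 + (1 - 103)/8 = -3 + (⅛)*(-102) = -3 - 51/4 = -63/4)
1/(1/y(143, z) - 1891) = 1/(1/(-63/4) - 1891) = 1/(-4/63 - 1891) = 1/(-119137/63) = -63/119137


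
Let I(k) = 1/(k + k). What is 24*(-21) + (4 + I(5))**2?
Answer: -48719/100 ≈ -487.19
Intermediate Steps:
I(k) = 1/(2*k)
24*(-21) + (4 + I(5))**2 = 24*(-21) + (4 + (1/2)/5)**2 = -504 + (4 + (1/2)*(1/5))**2 = -504 + (4 + 1/10)**2 = -504 + (41/10)**2 = -504 + 1681/100 = -48719/100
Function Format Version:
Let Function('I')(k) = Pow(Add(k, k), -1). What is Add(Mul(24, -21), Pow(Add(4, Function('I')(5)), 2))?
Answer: Rational(-48719, 100) ≈ -487.19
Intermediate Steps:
Function('I')(k) = Mul(Rational(1, 2), Pow(k, -1)) (Function('I')(k) = Pow(Mul(2, k), -1) = Mul(Rational(1, 2), Pow(k, -1)))
Add(Mul(24, -21), Pow(Add(4, Function('I')(5)), 2)) = Add(Mul(24, -21), Pow(Add(4, Mul(Rational(1, 2), Pow(5, -1))), 2)) = Add(-504, Pow(Add(4, Mul(Rational(1, 2), Rational(1, 5))), 2)) = Add(-504, Pow(Add(4, Rational(1, 10)), 2)) = Add(-504, Pow(Rational(41, 10), 2)) = Add(-504, Rational(1681, 100)) = Rational(-48719, 100)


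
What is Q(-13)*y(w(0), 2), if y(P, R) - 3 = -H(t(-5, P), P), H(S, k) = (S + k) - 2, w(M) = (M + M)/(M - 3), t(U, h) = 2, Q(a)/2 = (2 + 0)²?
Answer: 24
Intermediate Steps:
Q(a) = 8 (Q(a) = 2*(2 + 0)² = 2*2² = 2*4 = 8)
w(M) = 2*M/(-3 + M) (w(M) = (2*M)/(-3 + M) = 2*M/(-3 + M))
H(S, k) = -2 + S + k
y(P, R) = 3 - P (y(P, R) = 3 - (-2 + 2 + P) = 3 - P)
Q(-13)*y(w(0), 2) = 8*(3 - 2*0/(-3 + 0)) = 8*(3 - 2*0/(-3)) = 8*(3 - 2*0*(-1)/3) = 8*(3 - 1*0) = 8*(3 + 0) = 8*3 = 24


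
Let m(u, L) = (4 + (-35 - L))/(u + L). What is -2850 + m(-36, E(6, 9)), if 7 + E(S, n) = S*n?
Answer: -31428/11 ≈ -2857.1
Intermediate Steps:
E(S, n) = -7 + S*n
m(u, L) = (-31 - L)/(L + u)
-2850 + m(-36, E(6, 9)) = -2850 + (-31 - (-7 + 6*9))/((-7 + 6*9) - 36) = -2850 + (-31 - (-7 + 54))/((-7 + 54) - 36) = -2850 + (-31 - 1*47)/(47 - 36) = -2850 + (-31 - 47)/11 = -2850 + (1/11)*(-78) = -2850 - 78/11 = -31428/11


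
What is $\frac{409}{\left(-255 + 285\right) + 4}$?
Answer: $\frac{409}{34} \approx 12.029$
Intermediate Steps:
$\frac{409}{\left(-255 + 285\right) + 4} = \frac{409}{30 + 4} = \frac{409}{34}$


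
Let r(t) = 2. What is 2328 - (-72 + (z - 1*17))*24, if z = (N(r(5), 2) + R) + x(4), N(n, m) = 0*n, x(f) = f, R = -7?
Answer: 4536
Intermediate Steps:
N(n, m) = 0
z = -3 (z = (0 - 7) + 4 = -7 + 4 = -3)
2328 - (-72 + (z - 1*17))*24 = 2328 - (-72 + (-3 - 1*17))*24 = 2328 - (-72 + (-3 - 17))*24 = 2328 - (-72 - 20)*24 = 2328 - (-92)*24 = 2328 - 1*(-2208) = 2328 + 2208 = 4536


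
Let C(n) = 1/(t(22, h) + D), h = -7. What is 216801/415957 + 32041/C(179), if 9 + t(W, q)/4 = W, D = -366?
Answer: -4184890749617/415957 ≈ -1.0061e+7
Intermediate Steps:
t(W, q) = -36 + 4*W
C(n) = -1/314 (C(n) = 1/((-36 + 4*22) - 366) = 1/((-36 + 88) - 366) = 1/(52 - 366) = 1/(-314) = -1/314)
216801/415957 + 32041/C(179) = 216801/415957 + 32041/(-1/314) = 216801*(1/415957) + 32041*(-314) = 216801/415957 - 10060874 = -4184890749617/415957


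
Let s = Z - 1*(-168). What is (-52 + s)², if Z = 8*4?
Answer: 21904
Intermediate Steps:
Z = 32
s = 200 (s = 32 - 1*(-168) = 32 + 168 = 200)
(-52 + s)² = (-52 + 200)² = 148² = 21904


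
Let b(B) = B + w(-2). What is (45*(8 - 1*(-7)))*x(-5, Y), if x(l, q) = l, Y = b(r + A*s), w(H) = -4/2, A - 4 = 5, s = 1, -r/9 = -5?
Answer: -3375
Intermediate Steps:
r = 45 (r = -9*(-5) = 45)
A = 9 (A = 4 + 5 = 9)
w(H) = -2 (w(H) = -4*1/2 = -2)
b(B) = -2 + B (b(B) = B - 2 = -2 + B)
Y = 52 (Y = -2 + (45 + 9*1) = -2 + (45 + 9) = -2 + 54 = 52)
(45*(8 - 1*(-7)))*x(-5, Y) = (45*(8 - 1*(-7)))*(-5) = (45*(8 + 7))*(-5) = (45*15)*(-5) = 675*(-5) = -3375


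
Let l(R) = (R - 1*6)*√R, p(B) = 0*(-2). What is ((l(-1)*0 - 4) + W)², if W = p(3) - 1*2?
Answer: 36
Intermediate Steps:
p(B) = 0
l(R) = √R*(-6 + R) (l(R) = (R - 6)*√R = (-6 + R)*√R = √R*(-6 + R))
W = -2 (W = 0 - 1*2 = 0 - 2 = -2)
((l(-1)*0 - 4) + W)² = (((√(-1)*(-6 - 1))*0 - 4) - 2)² = (((I*(-7))*0 - 4) - 2)² = ((-7*I*0 - 4) - 2)² = ((0 - 4) - 2)² = (-4 - 2)² = (-6)² = 36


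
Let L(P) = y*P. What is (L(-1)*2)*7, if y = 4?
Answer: -56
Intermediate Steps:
L(P) = 4*P
(L(-1)*2)*7 = ((4*(-1))*2)*7 = -4*2*7 = -8*7 = -56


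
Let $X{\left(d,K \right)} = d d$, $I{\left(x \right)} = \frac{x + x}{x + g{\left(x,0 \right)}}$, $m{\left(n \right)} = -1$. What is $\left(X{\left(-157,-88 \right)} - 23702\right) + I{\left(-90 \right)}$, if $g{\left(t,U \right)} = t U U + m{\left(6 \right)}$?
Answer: $\frac{86357}{91} \approx 948.98$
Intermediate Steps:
$g{\left(t,U \right)} = -1 + t U^{2}$ ($g{\left(t,U \right)} = t U U - 1 = U t U - 1 = t U^{2} - 1 = -1 + t U^{2}$)
$I{\left(x \right)} = \frac{2 x}{-1 + x}$ ($I{\left(x \right)} = \frac{x + x}{x + \left(-1 + x 0^{2}\right)} = \frac{2 x}{x + \left(-1 + x 0\right)} = \frac{2 x}{x + \left(-1 + 0\right)} = \frac{2 x}{x - 1} = \frac{2 x}{-1 + x}$)
$X{\left(d,K \right)} = d^{2}$
$\left(X{\left(-157,-88 \right)} - 23702\right) + I{\left(-90 \right)} = \left(\left(-157\right)^{2} - 23702\right) + 2 \left(-90\right) \frac{1}{-1 - 90} = \left(24649 - 23702\right) + 2 \left(-90\right) \frac{1}{-91} = 947 + 2 \left(-90\right) \left(- \frac{1}{91}\right) = 947 + \frac{180}{91} = \frac{86357}{91}$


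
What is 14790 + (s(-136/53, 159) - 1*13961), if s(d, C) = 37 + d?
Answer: 45762/53 ≈ 863.43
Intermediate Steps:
14790 + (s(-136/53, 159) - 1*13961) = 14790 + ((37 - 136/53) - 1*13961) = 14790 + ((37 - 136*1/53) - 13961) = 14790 + ((37 - 136/53) - 13961) = 14790 + (1825/53 - 13961) = 14790 - 738108/53 = 45762/53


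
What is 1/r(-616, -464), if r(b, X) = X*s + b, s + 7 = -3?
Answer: 1/4024 ≈ 0.00024851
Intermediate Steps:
s = -10 (s = -7 - 3 = -10)
r(b, X) = b - 10*X (r(b, X) = X*(-10) + b = -10*X + b = b - 10*X)
1/r(-616, -464) = 1/(-616 - 10*(-464)) = 1/(-616 + 4640) = 1/4024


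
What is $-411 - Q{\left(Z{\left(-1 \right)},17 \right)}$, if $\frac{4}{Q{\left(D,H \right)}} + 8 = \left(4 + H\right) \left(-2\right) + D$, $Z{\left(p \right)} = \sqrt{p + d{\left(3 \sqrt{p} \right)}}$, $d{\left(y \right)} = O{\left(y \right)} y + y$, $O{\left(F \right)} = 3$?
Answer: $- \frac{514072879}{1251029} + \frac{480 i}{1251029} + \frac{10004 \sqrt{-1 + 12 i}}{6255145} + \frac{48 i \sqrt{-1 + 12 i}}{6255145} \approx -410.92 + 0.0044857 i$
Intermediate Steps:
$d{\left(y \right)} = 4 y$ ($d{\left(y \right)} = 3 y + y = 4 y$)
$Z{\left(p \right)} = \sqrt{p + 12 \sqrt{p}}$ ($Z{\left(p \right)} = \sqrt{p + 4 \cdot 3 \sqrt{p}} = \sqrt{p + 12 \sqrt{p}}$)
$Q{\left(D,H \right)} = \frac{4}{-16 + D - 2 H}$ ($Q{\left(D,H \right)} = \frac{4}{-8 + \left(\left(4 + H\right) \left(-2\right) + D\right)} = \frac{4}{-8 - \left(8 - D + 2 H\right)} = \frac{4}{-16 + D - 2 H}$)
$-411 - Q{\left(Z{\left(-1 \right)},17 \right)} = -411 - \frac{4}{-16 + \sqrt{-1 + 12 \sqrt{-1}} - 34} = -411 - \frac{4}{-16 + \sqrt{-1 + 12 i} - 34} = -411 - \frac{4}{-50 + \sqrt{-1 + 12 i}}$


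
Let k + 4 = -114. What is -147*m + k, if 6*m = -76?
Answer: 1744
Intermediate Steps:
k = -118 (k = -4 - 114 = -118)
m = -38/3 (m = (1/6)*(-76) = -38/3 ≈ -12.667)
-147*m + k = -147*(-38/3) - 118 = 1862 - 118 = 1744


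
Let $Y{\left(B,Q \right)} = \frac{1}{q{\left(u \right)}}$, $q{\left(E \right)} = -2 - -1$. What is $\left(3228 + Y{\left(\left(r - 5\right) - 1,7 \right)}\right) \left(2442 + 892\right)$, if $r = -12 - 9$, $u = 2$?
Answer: $10758818$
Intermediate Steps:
$r = -21$ ($r = -12 - 9 = -21$)
$q{\left(E \right)} = -1$ ($q{\left(E \right)} = -2 + 1 = -1$)
$Y{\left(B,Q \right)} = -1$ ($Y{\left(B,Q \right)} = \frac{1}{-1} = -1$)
$\left(3228 + Y{\left(\left(r - 5\right) - 1,7 \right)}\right) \left(2442 + 892\right) = \left(3228 - 1\right) \left(2442 + 892\right) = 3227 \cdot 3334 = 10758818$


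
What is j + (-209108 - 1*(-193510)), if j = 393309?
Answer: 377711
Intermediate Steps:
j + (-209108 - 1*(-193510)) = 393309 + (-209108 - 1*(-193510)) = 393309 + (-209108 + 193510) = 393309 - 15598 = 377711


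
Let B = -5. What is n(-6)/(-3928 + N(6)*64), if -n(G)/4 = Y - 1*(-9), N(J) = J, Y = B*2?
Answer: -1/886 ≈ -0.0011287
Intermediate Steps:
Y = -10 (Y = -5*2 = -10)
n(G) = 4 (n(G) = -4*(-10 - 1*(-9)) = -4*(-10 + 9) = -4*(-1) = 4)
n(-6)/(-3928 + N(6)*64) = 4/(-3928 + 6*64) = 4/(-3928 + 384) = 4/(-3544) = 4*(-1/3544) = -1/886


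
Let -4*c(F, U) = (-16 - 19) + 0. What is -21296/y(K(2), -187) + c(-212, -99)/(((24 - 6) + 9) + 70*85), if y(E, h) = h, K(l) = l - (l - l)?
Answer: 46286483/406436 ≈ 113.88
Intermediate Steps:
K(l) = l (K(l) = l - 1*0 = l + 0 = l)
c(F, U) = 35/4 (c(F, U) = -((-16 - 19) + 0)/4 = -(-35 + 0)/4 = -¼*(-35) = 35/4)
-21296/y(K(2), -187) + c(-212, -99)/(((24 - 6) + 9) + 70*85) = -21296/(-187) + 35/(4*(((24 - 6) + 9) + 70*85)) = -21296*(-1/187) + 35/(4*((18 + 9) + 5950)) = 1936/17 + 35/(4*(27 + 5950)) = 1936/17 + (35/4)/5977 = 1936/17 + (35/4)*(1/5977) = 1936/17 + 35/23908 = 46286483/406436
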